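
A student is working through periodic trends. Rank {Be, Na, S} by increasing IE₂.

After 1 electron has been removed, what remains? Be⁺ still has 1 valence electron; Na⁺ is the bare [Ne] core; S⁺ still has 5 valence electrons.
Breaking into a closed-shell core is much more expensive than removing a leftover valence electron — Na has the largest IE_2 here.
Valence configurations: Be⁺ [He]2s¹, S⁺ [Ne]3s²3p³.
Approximate IE_2 values (kJ/mol): Be 1757, Na 4562, S 2252.
So the second ionization energies run Be < S < Na.

Be < S < Na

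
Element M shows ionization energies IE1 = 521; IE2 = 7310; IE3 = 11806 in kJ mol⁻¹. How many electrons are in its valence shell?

Look for the largest jump between consecutive ionization energies: IE2/IE1 ≈ 14.0, far larger than any earlier ratio.
That jump marks the point where a core electron is being removed. So the atom has 1 valence electron.

1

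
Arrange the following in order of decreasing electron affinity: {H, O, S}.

S > O > H

EA tends to increase across a period and decrease down a group, though the pattern is less regular than for IE or radius.
These span different periods and groups, so the two trends combine.
O > H: period and group pull opposite ways; the across-period shift dominates (141 vs 73 kJ/mol).
S > O: this pair runs against the simple trend — see the exception note.
Note the exception: S has a higher electron affinity than O, contrary to the simple trend — the compact 2p subshell of O repels the added electron more than S's larger 3p does.
For reference (kJ/mol): H 73, O 141, S 200.
So from highest to lowest: S > O > H.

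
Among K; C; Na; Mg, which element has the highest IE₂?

After 1 electron has been removed, what remains? K⁺ is the bare [Ar] core; C⁺ still has 3 valence electrons; Na⁺ is the bare [Ne] core; Mg⁺ still has 1 valence electron.
Pulling an electron out of a noble-gas core costs far more than removing a remaining valence electron, so K and Na sit at the high end of IE_2.
Valence configurations: C⁺ [He]2s²2p¹, Mg⁺ [Ne]3s¹.
Approximate IE_2 values (kJ/mol): K 3052, C 2353, Na 4562, Mg 1451.
Putting it together, IE_2: Mg < C < K < Na.

Na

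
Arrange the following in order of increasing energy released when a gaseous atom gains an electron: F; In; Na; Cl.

F is in period 2, group 17; Na is in period 3, group 1; Cl is in period 3, group 17; In is in period 5, group 13.
Adding an electron releases more energy for atoms nearer the top right (short of the noble gases).
Here both period and group differ, so the two effects have to be weighed against each other.
Na > In: period and group pull opposite ways; the down-group shift dominates (53 vs 29 kJ/mol).
F > Na: relative to Na, both the across-period and down-group shifts push F's electron affinity up.
Cl > F: this pair runs against the simple trend — see the exception note.
Note the exception: Cl has a higher electron affinity than F, contrary to the simple trend — F's small 2p subshell makes the incoming electron feel strong e⁻–e⁻ repulsion, so Cl actually releases more energy on gaining an electron.
Approximate values (kJ/mol): F 328, Na 53, Cl 349, In 29.
So from lowest to highest: In < Na < F < Cl.

In < Na < F < Cl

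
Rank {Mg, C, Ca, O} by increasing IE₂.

The second ionization energy removes an electron from the +1 ion. For each element: Mg⁺ still has 1 valence electron; C⁺ still has 3 valence electrons; Ca⁺ still has 1 valence electron; O⁺ still has 5 valence electrons.
All are still removing valence electrons, so compare the +1 ions as you would atoms: IE_2 generally rises across a period (higher Z_eff) and falls down a group (larger shell), subject to the usual subshell exceptions.
Valence configurations: Mg⁺ [Ne]3s¹, C⁺ [He]2s²2p¹, Ca⁺ [Ar]4s¹, O⁺ [He]2s²2p³.
The numbers (kJ/mol): Mg 1451, C 2353, Ca 1145, O 3388.
Hence IE_2: Ca < Mg < C < O.

Ca < Mg < C < O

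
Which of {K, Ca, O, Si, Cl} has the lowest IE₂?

Ca

The second ionization energy removes an electron from the +1 ion. For each element: K⁺ is the bare [Ar] core; Ca⁺ still has 1 valence electron; O⁺ still has 5 valence electrons; Si⁺ still has 3 valence electrons; Cl⁺ still has 6 valence electrons.
Usually core removal costs more than valence removal, but here the competition is close: a tightly held n=2 valence electron can cost more to remove than an n=3 core electron, so the actual values have to decide it.
Valence configurations: Ca⁺ [Ar]4s¹, O⁺ [He]2s²2p³, Si⁺ [Ne]3s²3p¹, Cl⁺ [Ne]3s²3p⁴.
The numbers (kJ/mol): K 3052, Ca 1145, O 3388, Si 1577, Cl 2298.
So the second ionization energies run Ca < Si < Cl < K < O.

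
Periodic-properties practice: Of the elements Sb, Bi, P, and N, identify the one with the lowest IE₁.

Bi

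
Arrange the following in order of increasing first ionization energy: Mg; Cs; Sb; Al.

Mg is in period 3, group 2; Al is in period 3, group 13; Sb is in period 5, group 15; Cs is in period 6, group 1.
Removing the outermost electron gets harder across a period and easier down a group.
These span different periods and groups, so the two trends combine.
Al > Cs: both effects reinforce here, so Al is clearly the higher of the two.
Mg > Al: this pair runs against the simple trend — see the exception note.
Sb > Mg: the two effects oppose for this pair; the across-period effect wins (831 vs 738 kJ/mol).
Note the exception: Mg has a higher first ionization energy than Al, contrary to the simple trend — Al's single 3p electron is easier to remove than one from Mg's filled 3s².
Tabulated first ionization energy (kJ/mol): Mg 738, Al 578, Sb 831, Cs 376.
So from lowest to highest: Cs < Al < Mg < Sb.

Cs, Al, Mg, Sb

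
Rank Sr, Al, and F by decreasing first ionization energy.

F is in period 2, group 17; Al is in period 3, group 13; Sr is in period 5, group 2.
IE₁ increases left→right with effective nuclear charge and decreases top→bottom as the valence shell moves farther out.
Here both period and group differ, so the two effects have to be weighed against each other.
Al > Sr: relative to Sr, both the across-period and down-group shifts push Al's first ionization energy up.
F > Al: both effects reinforce here, so F is clearly the higher of the two.
Tabulated first ionization energy (kJ/mol): F 1681, Al 578, Sr 550.
So from highest to lowest: F > Al > Sr.

F > Al > Sr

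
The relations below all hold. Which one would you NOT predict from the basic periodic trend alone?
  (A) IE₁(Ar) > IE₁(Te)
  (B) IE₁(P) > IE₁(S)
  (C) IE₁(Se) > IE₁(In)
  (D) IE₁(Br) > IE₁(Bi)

The general trend: first ionisation energy increases across a period and decreases down a group.
(A) Ar (period 3, group 18) vs Te (period 5, group 16): the stated order agrees with the simple trend.
(B) P (period 3, group 15) vs S (period 3, group 16): the stated order contradicts the simple trend.
(C) Se (period 4, group 16) vs In (period 5, group 13): the stated order agrees with the simple trend.
(D) Br (period 4, group 17) vs Bi (period 6, group 15): the stated order agrees with the simple trend.
The exception is (B): S (3p⁴) ionizes more easily than half-filled P (3p³) because the paired 3p electron in S is pushed out by e⁻–e⁻ repulsion.

(B)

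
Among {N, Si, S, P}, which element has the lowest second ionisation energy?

After 1 electron has been removed, what remains? N⁺ still has 4 valence electrons; Si⁺ still has 3 valence electrons; S⁺ still has 5 valence electrons; P⁺ still has 4 valence electrons.
All are still removing valence electrons, so compare the +1 ions as you would atoms: IE_2 generally rises across a period (higher Z_eff) and falls down a group (larger shell), subject to the usual subshell exceptions.
Valence configurations: N⁺ [He]2s²2p², Si⁺ [Ne]3s²3p¹, S⁺ [Ne]3s²3p³, P⁺ [Ne]3s²3p².
The numbers (kJ/mol): N 2856, Si 1577, S 2252, P 1907.
So the second ionization energies run Si < P < S < N.

Si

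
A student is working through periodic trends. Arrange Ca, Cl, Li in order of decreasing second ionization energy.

The second ionization energy removes an electron from the +1 ion. For each element: Ca⁺ still has 1 valence electron; Cl⁺ still has 6 valence electrons; Li⁺ is the bare [He] core.
Breaking into a closed-shell core is much more expensive than removing a leftover valence electron — Li has the largest IE_2 here.
Valence configurations: Ca⁺ [Ar]4s¹, Cl⁺ [Ne]3s²3p⁴.
Approximate IE_2 values (kJ/mol): Ca 1145, Cl 2298, Li 7298.
Overall IE_2 order: Ca < Cl < Li.

Li > Cl > Ca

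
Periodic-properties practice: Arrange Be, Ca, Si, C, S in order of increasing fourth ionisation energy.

IE_4 is the cost of taking one more electron from the +3 cation: Be³⁺ is already 1 electron into the core; Ca³⁺ is already 1 electron into the core; Si³⁺ still has 1 valence electron; C³⁺ still has 1 valence electron; S³⁺ still has 3 valence electrons.
Core electrons are held far more tightly than valence electrons, so Ca and Be top the IE_4 order.
Valence configurations: Si³⁺ [Ne]3s¹, C³⁺ [He]2s¹, S³⁺ [Ne]3s²3p¹.
Tabulated IE_4 (kJ/mol): Be 21007, Ca 6491, Si 4356, C 6223, S 4556.
Putting it together, IE_4: Si < S < C < Ca < Be.

Si < S < C < Ca < Be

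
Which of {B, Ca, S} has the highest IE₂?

B

Consider each +1 ion: B⁺ still has 2 valence electrons; Ca⁺ still has 1 valence electron; S⁺ still has 5 valence electrons.
All are still removing valence electrons, so compare the +1 ions as you would atoms: IE_2 generally rises across a period (higher Z_eff) and falls down a group (larger shell), subject to the usual subshell exceptions.
Valence configurations: B⁺ [He]2s², Ca⁺ [Ar]4s¹, S⁺ [Ne]3s²3p³.
Tabulated IE_2 (kJ/mol): B 2427, Ca 1145, S 2252.
So the second ionization energies run Ca < S < B.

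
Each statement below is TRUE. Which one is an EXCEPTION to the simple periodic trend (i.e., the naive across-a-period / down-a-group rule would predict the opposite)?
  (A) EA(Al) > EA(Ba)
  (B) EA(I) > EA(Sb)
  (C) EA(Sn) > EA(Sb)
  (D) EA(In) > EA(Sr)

(C)

The general trend: electron affinity increases across a period and decreases down a group.
(A) Al (period 3, group 13) vs Ba (period 6, group 2): the stated order agrees with the simple trend.
(B) I (period 5, group 17) vs Sb (period 5, group 15): the stated order agrees with the simple trend.
(C) Sn (period 5, group 14) vs Sb (period 5, group 15): the stated order contradicts the simple trend.
(D) In (period 5, group 13) vs Sr (period 5, group 2): the stated order agrees with the simple trend.
The exception is (C): adding an electron to Sb's half-filled 5p³ is unfavourable, so Sn has the more exothermic EA.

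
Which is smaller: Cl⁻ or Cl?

Cl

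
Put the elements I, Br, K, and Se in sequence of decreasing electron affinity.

Br > I > Se > K

K is in period 4, group 1; Se is in period 4, group 16; Br is in period 4, group 17; I is in period 5, group 17.
Electron affinity generally becomes more exothermic across a period toward the halogens and less exothermic down a group.
Here both period and group differ, so the two effects have to be weighed against each other.
Se > K: Se lies to the right of K in period 4, so the across-period effect alone puts Se higher.
I > Se: period and group pull opposite ways; the across-period shift dominates (295 vs 195 kJ/mol).
Br > I: they share group 17; the group trend gives Br the larger value.
For reference (kJ/mol): K 48, Se 195, Br 325, I 295.
So from highest to lowest: Br > I > Se > K.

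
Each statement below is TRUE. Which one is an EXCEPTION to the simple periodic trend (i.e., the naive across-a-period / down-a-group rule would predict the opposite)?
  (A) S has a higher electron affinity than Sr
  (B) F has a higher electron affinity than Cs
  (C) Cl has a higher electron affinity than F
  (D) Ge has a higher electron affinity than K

(C)

The general trend: electron affinity increases across a period and decreases down a group.
(A) S (period 3, group 16) vs Sr (period 5, group 2): the stated order agrees with the simple trend.
(B) F (period 2, group 17) vs Cs (period 6, group 1): the stated order agrees with the simple trend.
(C) Cl (period 3, group 17) vs F (period 2, group 17): the stated order contradicts the simple trend.
(D) Ge (period 4, group 14) vs K (period 4, group 1): the stated order agrees with the simple trend.
The exception is (C): F's small 2p subshell makes the incoming electron feel strong e⁻–e⁻ repulsion, so Cl actually releases more energy on gaining an electron.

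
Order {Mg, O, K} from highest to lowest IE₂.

O > K > Mg

Consider each +1 ion: Mg⁺ still has 1 valence electron; O⁺ still has 5 valence electrons; K⁺ is the bare [Ar] core.
Usually core removal costs more than valence removal, but here the competition is close: a tightly held n=2 valence electron can cost more to remove than an n=3 core electron, so the actual values have to decide it.
Valence configurations: Mg⁺ [Ne]3s¹, O⁺ [He]2s²2p³.
Tabulated IE_2 (kJ/mol): Mg 1451, O 3388, K 3052.
Hence IE_2: Mg < K < O.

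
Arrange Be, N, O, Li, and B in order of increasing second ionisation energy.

Consider each +1 ion: Be⁺ still has 1 valence electron; N⁺ still has 4 valence electrons; O⁺ still has 5 valence electrons; Li⁺ is the bare [He] core; B⁺ still has 2 valence electrons.
Core electrons are held far more tightly than valence electrons, so Li tops the IE_2 order.
Valence configurations: Be⁺ [He]2s¹, N⁺ [He]2s²2p², O⁺ [He]2s²2p³, B⁺ [He]2s².
The numbers (kJ/mol): Be 1757, N 2856, O 3388, Li 7298, B 2427.
Overall IE_2 order: Be < B < N < O < Li.

Be < B < N < O < Li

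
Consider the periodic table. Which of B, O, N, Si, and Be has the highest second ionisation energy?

O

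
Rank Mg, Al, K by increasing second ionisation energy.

Mg < Al < K

IE_2 is the cost of taking one more electron from the +1 cation: Mg⁺ still has 1 valence electron; Al⁺ still has 2 valence electrons; K⁺ is the bare [Ar] core.
Core electrons are held far more tightly than valence electrons, so K tops the IE_2 order.
Valence configurations: Mg⁺ [Ne]3s¹, Al⁺ [Ne]3s².
Approximate IE_2 values (kJ/mol): Mg 1451, Al 1817, K 3052.
So the second ionization energies run Mg < Al < K.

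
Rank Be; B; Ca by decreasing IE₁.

Be > B > Ca

IE₁ increases left→right with effective nuclear charge and decreases top→bottom as the valence shell moves farther out.
Here both period and group differ, so the two effects have to be weighed against each other.
B > Ca: relative to Ca, both the across-period and down-group shifts push B's first ionization energy up.
Be > B: this pair runs against the simple trend — see the exception note.
Note the exception: Be has a higher first ionization energy than B, contrary to the simple trend — removing B's lone 2p electron is easier than breaking Be's filled 2s².
Approximate values (kJ/mol): Be 900, B 801, Ca 590.
So from highest to lowest: Be > B > Ca.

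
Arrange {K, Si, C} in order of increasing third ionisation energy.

Si, K, C

IE_3 is the cost of taking one more electron from the +2 cation: K²⁺ is already 1 electron into the core; Si²⁺ still has 2 valence electrons; C²⁺ still has 2 valence electrons.
Usually core removal costs more than valence removal, but here the competition is close: a tightly held n=2 valence electron can cost more to remove than an n=3 core electron, so the actual values have to decide it.
Valence configurations: Si²⁺ [Ne]3s², C²⁺ [He]2s².
Approximate IE_3 values (kJ/mol): K 4420, Si 3232, C 4620.
Putting it together, IE_3: Si < K < C.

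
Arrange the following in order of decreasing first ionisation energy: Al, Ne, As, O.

Ne, O, As, Al

O is in period 2, group 16; Ne is in period 2, group 18; Al is in period 3, group 13; As is in period 4, group 15.
First ionization energy rises across a period (greater Z_eff holds electrons more tightly) and falls down a group (valence electrons are farther from the nucleus).
Neither a single period nor a single group — weigh both effects.
As > Al: the two effects oppose for this pair; the across-period effect wins (947 vs 578 kJ/mol).
O > As: both effects reinforce here, so O is clearly the higher of the two.
Ne > O: both are in period 2; the period trend gives Ne the larger value.
For reference (kJ/mol): O 1314, Ne 2081, Al 578, As 947.
So from highest to lowest: Ne > O > As > Al.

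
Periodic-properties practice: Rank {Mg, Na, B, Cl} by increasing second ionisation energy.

IE_2 is the cost of taking one more electron from the +1 cation: Mg⁺ still has 1 valence electron; Na⁺ is the bare [Ne] core; B⁺ still has 2 valence electrons; Cl⁺ still has 6 valence electrons.
Breaking into a closed-shell core is much more expensive than removing a leftover valence electron — Na has the largest IE_2 here.
Valence configurations: Mg⁺ [Ne]3s¹, B⁺ [He]2s², Cl⁺ [Ne]3s²3p⁴.
The numbers (kJ/mol): Mg 1451, Na 4562, B 2427, Cl 2298.
So the second ionization energies run Mg < Cl < B < Na.

Mg < Cl < B < Na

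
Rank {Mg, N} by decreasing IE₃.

Consider each +2 ion: Mg²⁺ is the bare [Ne] core; N²⁺ still has 3 valence electrons.
Breaking into a closed-shell core is much more expensive than removing a leftover valence electron — Mg has the largest IE_3 here.
Tabulated IE_3 (kJ/mol): Mg 7733, N 4578.
Overall IE_3 order: N < Mg.

Mg > N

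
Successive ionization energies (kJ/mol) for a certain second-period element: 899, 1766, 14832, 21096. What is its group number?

Look for the largest jump between consecutive ionization energies: IE3/IE2 ≈ 8.4, far larger than any earlier ratio.
That jump marks the point where a core electron is being removed. So the atom has 2 valence electrons.
A main-group element with 2 valence electrons is in group 2.

Group 2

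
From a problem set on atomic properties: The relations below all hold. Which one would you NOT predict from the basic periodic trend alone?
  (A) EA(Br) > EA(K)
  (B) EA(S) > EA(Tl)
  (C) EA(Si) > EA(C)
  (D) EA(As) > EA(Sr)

(C)

The general trend: electron affinity increases across a period and decreases down a group.
(A) Br (period 4, group 17) vs K (period 4, group 1): the stated order agrees with the simple trend.
(B) S (period 3, group 16) vs Tl (period 6, group 13): the stated order agrees with the simple trend.
(C) Si (period 3, group 14) vs C (period 2, group 14): the stated order contradicts the simple trend.
(D) As (period 4, group 15) vs Sr (period 5, group 2): the stated order agrees with the simple trend.
The exception is (C): Si's larger, more diffuse 3p orbitals accept an added electron slightly more readily than C's compact 2p.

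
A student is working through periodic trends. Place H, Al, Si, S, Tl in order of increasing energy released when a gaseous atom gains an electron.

H is in period 1, group 1; Al is in period 3, group 13; Si is in period 3, group 14; S is in period 3, group 16; Tl is in period 6, group 13.
EA tends to increase across a period and decrease down a group, though the pattern is less regular than for IE or radius.
These span different periods and groups, so the two trends combine.
Al > Tl: Al sits above Tl in group 13, so the down-group effect alone puts Al higher.
H > Al: the two effects oppose for this pair; the down-group effect wins (73 vs 42 kJ/mol).
Si > H: the two effects oppose for this pair; the across-period effect wins (134 vs 73 kJ/mol).
S > Si: both are in period 3; the period trend gives S the larger value.
Tabulated electron affinity (kJ/mol): H 73, Al 42, Si 134, S 200, Tl 19.
So from lowest to highest: Tl < Al < H < Si < S.

Tl < Al < H < Si < S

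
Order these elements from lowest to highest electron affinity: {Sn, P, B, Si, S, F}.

B is in period 2, group 13; F is in period 2, group 17; Si is in period 3, group 14; P is in period 3, group 15; S is in period 3, group 16; Sn is in period 5, group 14.
Atoms with high Z_eff and room in the valence shell (especially the halogens) have the most exothermic electron affinities.
Here both period and group differ, so the two effects have to be weighed against each other.
P > B: period and group pull opposite ways; the across-period shift dominates (72 vs 27 kJ/mol).
Sn > P: this pair runs against the simple trend — see the exception note.
Si > Sn: they share group 14; the group trend gives Si the larger value.
S > Si: both are in period 3; the period trend gives S the larger value.
F > S: relative to S, both the across-period and down-group shifts push F's electron affinity up.
Note the exception: Sn has a higher electron affinity than P, contrary to the simple trend — adding an electron to P's half-filled np³ subshell costs electron-pairing energy.
Note the exception: Si has a higher electron affinity than P, contrary to the simple trend — adding an electron to P's half-filled 3p³ is unfavourable, so Si (3p²) has the more exothermic EA.
Approximate values (kJ/mol): B 27, F 328, Si 134, P 72, S 200, Sn 107.
So from lowest to highest: B < P < Sn < Si < S < F.

B, P, Sn, Si, S, F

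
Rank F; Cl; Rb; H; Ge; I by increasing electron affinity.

Rb < H < Ge < I < F < Cl

H is in period 1, group 1; F is in period 2, group 17; Cl is in period 3, group 17; Ge is in period 4, group 14; Rb is in period 5, group 1; I is in period 5, group 17.
Adding an electron releases more energy for atoms nearer the top right (short of the noble gases).
Neither a single period nor a single group — weigh both effects.
H > Rb: H sits above Rb in group 1, so the down-group effect alone puts H higher.
Ge > H: the two effects oppose for this pair; the across-period effect wins (119 vs 73 kJ/mol).
I > Ge: period and group pull opposite ways; the across-period shift dominates (295 vs 119 kJ/mol).
F > I: they share group 17; the group trend gives F the larger value.
Cl > F: this pair runs against the simple trend — see the exception note.
Note the exception: Cl has a higher electron affinity than F, contrary to the simple trend — F's small 2p subshell makes the incoming electron feel strong e⁻–e⁻ repulsion, so Cl actually releases more energy on gaining an electron.
Tabulated electron affinity (kJ/mol): H 73, F 328, Cl 349, Ge 119, Rb 47, I 295.
So from lowest to highest: Rb < H < Ge < I < F < Cl.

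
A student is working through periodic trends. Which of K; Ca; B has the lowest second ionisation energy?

The second ionization energy removes an electron from the +1 ion. For each element: K⁺ is the bare [Ar] core; Ca⁺ still has 1 valence electron; B⁺ still has 2 valence electrons.
Breaking into a closed-shell core is much more expensive than removing a leftover valence electron — K has the largest IE_2 here.
Valence configurations: Ca⁺ [Ar]4s¹, B⁺ [He]2s².
Tabulated IE_2 (kJ/mol): K 3052, Ca 1145, B 2427.
Putting it together, IE_2: Ca < B < K.

Ca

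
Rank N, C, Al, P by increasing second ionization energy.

Al < P < C < N

Consider each +1 ion: N⁺ still has 4 valence electrons; C⁺ still has 3 valence electrons; Al⁺ still has 2 valence electrons; P⁺ still has 4 valence electrons.
All are still removing valence electrons, so compare the +1 ions as you would atoms: IE_2 generally rises across a period (higher Z_eff) and falls down a group (larger shell), subject to the usual subshell exceptions.
Valence configurations: N⁺ [He]2s²2p², C⁺ [He]2s²2p¹, Al⁺ [Ne]3s², P⁺ [Ne]3s²3p².
The numbers (kJ/mol): N 2856, C 2353, Al 1817, P 1907.
Overall IE_2 order: Al < P < C < N.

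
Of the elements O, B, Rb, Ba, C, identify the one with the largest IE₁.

O

B is in period 2, group 13; C is in period 2, group 14; O is in period 2, group 16; Rb is in period 5, group 1; Ba is in period 6, group 2.
IE₁ increases left→right with effective nuclear charge and decreases top→bottom as the valence shell moves farther out.
These span different periods and groups, so the two trends combine.
Ba > Rb: the two effects oppose for this pair; the across-period effect wins (503 vs 403 kJ/mol).
B > Ba: relative to Ba, both the across-period and down-group shifts push B's first ionization energy up.
C > B: C lies to the right of B in period 2, so the across-period effect alone puts C higher.
O > C: O lies to the right of C in period 2, so the across-period effect alone puts O higher.
Approximate values (kJ/mol): B 801, C 1086, O 1314, Rb 403, Ba 503.
The largest IE₁ among these belongs to O.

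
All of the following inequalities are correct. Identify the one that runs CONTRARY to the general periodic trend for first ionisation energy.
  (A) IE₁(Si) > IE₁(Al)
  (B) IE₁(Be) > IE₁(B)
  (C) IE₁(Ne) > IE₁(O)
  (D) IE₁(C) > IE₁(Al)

(B)

The general trend: first ionisation energy increases across a period and decreases down a group.
(A) Si (period 3, group 14) vs Al (period 3, group 13): the stated order agrees with the simple trend.
(B) Be (period 2, group 2) vs B (period 2, group 13): the stated order contradicts the simple trend.
(C) Ne (period 2, group 18) vs O (period 2, group 16): the stated order agrees with the simple trend.
(D) C (period 2, group 14) vs Al (period 3, group 13): the stated order agrees with the simple trend.
The exception is (B): removing B's lone 2p electron is easier than breaking Be's filled 2s².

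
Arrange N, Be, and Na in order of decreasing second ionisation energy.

After 1 electron has been removed, what remains? N⁺ still has 4 valence electrons; Be⁺ still has 1 valence electron; Na⁺ is the bare [Ne] core.
Pulling an electron out of a noble-gas core costs far more than removing a remaining valence electron, so Na sits at the high end of IE_2.
Valence configurations: N⁺ [He]2s²2p², Be⁺ [He]2s¹.
The numbers (kJ/mol): N 2856, Be 1757, Na 4562.
Putting it together, IE_2: Be < N < Na.

Na > N > Be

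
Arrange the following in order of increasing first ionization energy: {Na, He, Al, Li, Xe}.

Na, Li, Al, Xe, He

He is in period 1, group 18; Li is in period 2, group 1; Na is in period 3, group 1; Al is in period 3, group 13; Xe is in period 5, group 18.
Across a period the outer electron is held more tightly (higher IE₁); down a group it sits in a higher shell, more shielded, and comes off more easily.
Neither a single period nor a single group — weigh both effects.
Li > Na: they share group 1; the group trend gives Li the larger value.
Al > Li: the two effects oppose for this pair; the across-period effect wins (578 vs 520 kJ/mol).
Xe > Al: the two effects oppose for this pair; the across-period effect wins (1170 vs 578 kJ/mol).
He > Xe: He sits above Xe in group 18, so the down-group effect alone puts He higher.
Tabulated first ionization energy (kJ/mol): He 2372, Li 520, Na 496, Al 578, Xe 1170.
So from lowest to highest: Na < Li < Al < Xe < He.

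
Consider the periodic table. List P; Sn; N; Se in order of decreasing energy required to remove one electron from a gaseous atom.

N is in period 2, group 15; P is in period 3, group 15; Se is in period 4, group 16; Sn is in period 5, group 14.
IE₁ increases left→right with effective nuclear charge and decreases top→bottom as the valence shell moves farther out.
These span different periods and groups, so the two trends combine.
Se > Sn: both effects reinforce here, so Se is clearly the higher of the two.
P > Se: the two effects oppose for this pair; the down-group effect wins (1012 vs 941 kJ/mol).
N > P: they share group 15; the group trend gives N the larger value.
Tabulated first ionization energy (kJ/mol): N 1402, P 1012, Se 941, Sn 709.
So from highest to lowest: N > P > Se > Sn.

N > P > Se > Sn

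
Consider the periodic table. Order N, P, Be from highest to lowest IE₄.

Consider each +3 ion: N³⁺ still has 2 valence electrons; P³⁺ still has 2 valence electrons; Be³⁺ is already 1 electron into the core.
Breaking into a closed-shell core is much more expensive than removing a leftover valence electron — Be has the largest IE_4 here.
Valence configurations: N³⁺ [He]2s², P³⁺ [Ne]3s².
Approximate IE_4 values (kJ/mol): N 7475, P 4964, Be 21007.
Overall IE_4 order: P < N < Be.

Be > N > P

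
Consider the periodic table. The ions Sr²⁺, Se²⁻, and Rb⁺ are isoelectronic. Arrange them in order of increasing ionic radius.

Sr²⁺, Rb⁺, Se²⁻

All of these have 36 electrons, so size is governed by nuclear charge alone: the more protons, the stronger the pull on the same electron cloud, and the smaller the ion.
Nuclear charges: Sr²⁺ (Z=38), Rb⁺ (Z=37), Se²⁻ (Z=34).
Smallest to largest: Sr²⁺ < Rb⁺ < Se²⁻.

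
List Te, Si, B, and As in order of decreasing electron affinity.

Te > Si > As > B

Atoms with high Z_eff and room in the valence shell (especially the halogens) have the most exothermic electron affinities.
These sit on a diagonal, where the across-period and down-group effects partly cancel.
As > B: the two effects oppose for this pair; the across-period effect wins (78 vs 27 kJ/mol).
Si > As: the two effects oppose for this pair; the down-group effect wins (134 vs 78 kJ/mol).
Te > Si: period and group pull opposite ways; the across-period shift dominates (190 vs 134 kJ/mol).
For reference (kJ/mol): B 27, Si 134, As 78, Te 190.
So from highest to lowest: Te > Si > As > B.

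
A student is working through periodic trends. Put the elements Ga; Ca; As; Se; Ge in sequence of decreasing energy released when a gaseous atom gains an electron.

Ca is in period 4, group 2; Ga is in period 4, group 13; Ge is in period 4, group 14; As is in period 4, group 15; Se is in period 4, group 16.
Electron affinity generally becomes more exothermic across a period toward the halogens and less exothermic down a group.
All lie in period 4; the across-period trend (electron affinity increases left to right) applies, with the exception below.
Note the exception: Ge has a higher electron affinity than As, contrary to the simple trend — adding an electron to As's half-filled 4p³ is unfavourable, so Ge (4p²) has the more exothermic EA.
Tabulated electron affinity (kJ/mol): Ca 2, Ga 29, Ge 119, As 78, Se 195.
So from highest to lowest: Se > Ge > As > Ga > Ca.

Se, Ge, As, Ga, Ca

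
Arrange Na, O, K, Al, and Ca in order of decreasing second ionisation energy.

Na > O > K > Al > Ca

The second ionization energy removes an electron from the +1 ion. For each element: Na⁺ is the bare [Ne] core; O⁺ still has 5 valence electrons; K⁺ is the bare [Ar] core; Al⁺ still has 2 valence electrons; Ca⁺ still has 1 valence electron.
Usually core removal costs more than valence removal, but here the competition is close: a tightly held n=2 valence electron can cost more to remove than an n=3 core electron, so the actual values have to decide it.
Valence configurations: O⁺ [He]2s²2p³, Al⁺ [Ne]3s², Ca⁺ [Ar]4s¹.
Approximate IE_2 values (kJ/mol): Na 4562, O 3388, K 3052, Al 1817, Ca 1145.
Overall IE_2 order: Ca < Al < K < O < Na.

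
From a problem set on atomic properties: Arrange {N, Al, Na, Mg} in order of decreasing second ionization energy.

Na > N > Al > Mg

After 1 electron has been removed, what remains? N⁺ still has 4 valence electrons; Al⁺ still has 2 valence electrons; Na⁺ is the bare [Ne] core; Mg⁺ still has 1 valence electron.
Breaking into a closed-shell core is much more expensive than removing a leftover valence electron — Na has the largest IE_2 here.
Valence configurations: N⁺ [He]2s²2p², Al⁺ [Ne]3s², Mg⁺ [Ne]3s¹.
Approximate IE_2 values (kJ/mol): N 2856, Al 1817, Na 4562, Mg 1451.
Overall IE_2 order: Mg < Al < N < Na.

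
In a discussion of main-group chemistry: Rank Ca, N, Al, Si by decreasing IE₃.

After 2 electrons have been removed, what remains? Ca²⁺ is the bare [Ar] core; N²⁺ still has 3 valence electrons; Al²⁺ still has 1 valence electron; Si²⁺ still has 2 valence electrons.
Breaking into a closed-shell core is much more expensive than removing a leftover valence electron — Ca has the largest IE_3 here.
Valence configurations: N²⁺ [He]2s²2p¹, Al²⁺ [Ne]3s¹, Si²⁺ [Ne]3s².
Approximate IE_3 values (kJ/mol): Ca 4912, N 4578, Al 2745, Si 3232.
So the third ionization energies run Al < Si < N < Ca.

Ca > N > Si > Al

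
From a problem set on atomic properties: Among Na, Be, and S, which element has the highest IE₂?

Na

The second ionization energy removes an electron from the +1 ion. For each element: Na⁺ is the bare [Ne] core; Be⁺ still has 1 valence electron; S⁺ still has 5 valence electrons.
Breaking into a closed-shell core is much more expensive than removing a leftover valence electron — Na has the largest IE_2 here.
Valence configurations: Be⁺ [He]2s¹, S⁺ [Ne]3s²3p³.
Tabulated IE_2 (kJ/mol): Na 4562, Be 1757, S 2252.
Putting it together, IE_2: Be < S < Na.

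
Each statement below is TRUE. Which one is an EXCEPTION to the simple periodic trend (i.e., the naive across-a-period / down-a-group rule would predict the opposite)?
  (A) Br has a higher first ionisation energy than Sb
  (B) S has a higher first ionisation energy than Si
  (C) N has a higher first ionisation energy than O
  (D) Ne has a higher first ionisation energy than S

(C)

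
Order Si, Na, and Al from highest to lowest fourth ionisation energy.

After 3 electrons have been removed, what remains? Si³⁺ still has 1 valence electron; Na³⁺ is already 2 electrons into the core; Al³⁺ is the bare [Ne] core.
Core electrons are held far more tightly than valence electrons, so Na and Al top the IE_4 order.
Approximate IE_4 values (kJ/mol): Si 4356, Na 9543, Al 11577.
So the fourth ionization energies run Si < Na < Al.

Al, Na, Si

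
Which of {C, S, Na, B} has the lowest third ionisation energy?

After 2 electrons have been removed, what remains? C²⁺ still has 2 valence electrons; S²⁺ still has 4 valence electrons; Na²⁺ is already 1 electron into the core; B²⁺ still has 1 valence electron.
Breaking into a closed-shell core is much more expensive than removing a leftover valence electron — Na has the largest IE_3 here.
Valence configurations: C²⁺ [He]2s², S²⁺ [Ne]3s²3p², B²⁺ [He]2s¹.
Approximate IE_3 values (kJ/mol): C 4620, S 3357, Na 6910, B 3660.
Overall IE_3 order: S < B < C < Na.

S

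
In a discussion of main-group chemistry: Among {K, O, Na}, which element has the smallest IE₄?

K

Consider each +3 ion: K³⁺ is already 2 electrons into the core; O³⁺ still has 3 valence electrons; Na³⁺ is already 2 electrons into the core.
Usually core removal costs more than valence removal, but here the competition is close: a tightly held n=2 valence electron can cost more to remove than an n=3 core electron, so the actual values have to decide it.
The numbers (kJ/mol): K 5877, O 7469, Na 9543.
So the fourth ionization energies run K < O < Na.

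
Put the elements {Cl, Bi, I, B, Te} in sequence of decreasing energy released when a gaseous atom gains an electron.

Cl > I > Te > Bi > B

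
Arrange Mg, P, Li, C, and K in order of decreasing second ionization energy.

Li, K, C, P, Mg

IE_2 is the cost of taking one more electron from the +1 cation: Mg⁺ still has 1 valence electron; P⁺ still has 4 valence electrons; Li⁺ is the bare [He] core; C⁺ still has 3 valence electrons; K⁺ is the bare [Ar] core.
Pulling an electron out of a noble-gas core costs far more than removing a remaining valence electron, so K and Li sit at the high end of IE_2.
Valence configurations: Mg⁺ [Ne]3s¹, P⁺ [Ne]3s²3p², C⁺ [He]2s²2p¹.
Tabulated IE_2 (kJ/mol): Mg 1451, P 1907, Li 7298, C 2353, K 3052.
Putting it together, IE_2: Mg < P < C < K < Li.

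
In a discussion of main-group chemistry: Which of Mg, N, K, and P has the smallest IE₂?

Mg

After 1 electron has been removed, what remains? Mg⁺ still has 1 valence electron; N⁺ still has 4 valence electrons; K⁺ is the bare [Ar] core; P⁺ still has 4 valence electrons.
Core electrons are held far more tightly than valence electrons, so K tops the IE_2 order.
Valence configurations: Mg⁺ [Ne]3s¹, N⁺ [He]2s²2p², P⁺ [Ne]3s²3p².
Tabulated IE_2 (kJ/mol): Mg 1451, N 2856, K 3052, P 1907.
Hence IE_2: Mg < P < N < K.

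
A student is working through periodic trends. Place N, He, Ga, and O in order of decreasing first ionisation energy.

He, N, O, Ga

Removing the outermost electron gets harder across a period and easier down a group.
These span different periods and groups, so the two trends combine.
O > Ga: relative to Ga, both the across-period and down-group shifts push O's first ionization energy up.
N > O: this pair runs against the simple trend — see the exception note.
He > N: both effects reinforce here, so He is clearly the higher of the two.
Note the exception: N has a higher first ionization energy than O, contrary to the simple trend — pairing an electron in O's 2p⁴ costs repulsion energy, so O ionizes more easily than half-filled N (2p³).
For reference (kJ/mol): He 2372, N 1402, O 1314, Ga 579.
So from highest to lowest: He > N > O > Ga.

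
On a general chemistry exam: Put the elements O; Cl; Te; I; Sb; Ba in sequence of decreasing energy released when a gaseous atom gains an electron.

O is in period 2, group 16; Cl is in period 3, group 17; Sb is in period 5, group 15; Te is in period 5, group 16; I is in period 5, group 17; Ba is in period 6, group 2.
Atoms with high Z_eff and room in the valence shell (especially the halogens) have the most exothermic electron affinities.
Here both period and group differ, so the two effects have to be weighed against each other.
Sb > Ba: both effects reinforce here, so Sb is clearly the higher of the two.
O > Sb: relative to Sb, both the across-period and down-group shifts push O's electron affinity up.
Te > O: this pair runs against the simple trend — see the exception note.
I > Te: I lies to the right of Te in period 5, so the across-period effect alone puts I higher.
Cl > I: they share group 17; the group trend gives Cl the larger value.
Note the exception: Te has a higher electron affinity than O, contrary to the simple trend — O's compact 2p subshell gives strong electron–electron repulsion on the added electron.
Approximate values (kJ/mol): O 141, Cl 349, Sb 103, Te 190, I 295, Ba 14.
So from highest to lowest: Cl > I > Te > O > Sb > Ba.

Cl > I > Te > O > Sb > Ba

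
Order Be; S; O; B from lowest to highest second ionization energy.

Be < S < B < O

The second ionization energy removes an electron from the +1 ion. For each element: Be⁺ still has 1 valence electron; S⁺ still has 5 valence electrons; O⁺ still has 5 valence electrons; B⁺ still has 2 valence electrons.
All are still removing valence electrons, so compare the +1 ions as you would atoms: IE_2 generally rises across a period (higher Z_eff) and falls down a group (larger shell), subject to the usual subshell exceptions.
Valence configurations: Be⁺ [He]2s¹, S⁺ [Ne]3s²3p³, O⁺ [He]2s²2p³, B⁺ [He]2s².
Approximate IE_2 values (kJ/mol): Be 1757, S 2252, O 3388, B 2427.
Overall IE_2 order: Be < S < B < O.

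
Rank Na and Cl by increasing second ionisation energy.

IE_2 is the cost of taking one more electron from the +1 cation: Na⁺ is the bare [Ne] core; Cl⁺ still has 6 valence electrons.
Pulling an electron out of a noble-gas core costs far more than removing a remaining valence electron, so Na sits at the high end of IE_2.
The numbers (kJ/mol): Na 4562, Cl 2298.
Overall IE_2 order: Cl < Na.

Cl, Na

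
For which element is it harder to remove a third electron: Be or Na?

Be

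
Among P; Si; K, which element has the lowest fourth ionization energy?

Consider each +3 ion: P³⁺ still has 2 valence electrons; Si³⁺ still has 1 valence electron; K³⁺ is already 2 electrons into the core.
Breaking into a closed-shell core is much more expensive than removing a leftover valence electron — K has the largest IE_4 here.
Valence configurations: P³⁺ [Ne]3s², Si³⁺ [Ne]3s¹.
The numbers (kJ/mol): P 4964, Si 4356, K 5877.
Putting it together, IE_4: Si < P < K.

Si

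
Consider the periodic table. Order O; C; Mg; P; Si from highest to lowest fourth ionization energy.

Consider each +3 ion: O³⁺ still has 3 valence electrons; C³⁺ still has 1 valence electron; Mg³⁺ is already 1 electron into the core; P³⁺ still has 2 valence electrons; Si³⁺ still has 1 valence electron.
Breaking into a closed-shell core is much more expensive than removing a leftover valence electron — Mg has the largest IE_4 here.
Valence configurations: O³⁺ [He]2s²2p¹, C³⁺ [He]2s¹, P³⁺ [Ne]3s², Si³⁺ [Ne]3s¹.
The numbers (kJ/mol): O 7469, C 6223, Mg 10543, P 4964, Si 4356.
Hence IE_4: Si < P < C < O < Mg.

Mg > O > C > P > Si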